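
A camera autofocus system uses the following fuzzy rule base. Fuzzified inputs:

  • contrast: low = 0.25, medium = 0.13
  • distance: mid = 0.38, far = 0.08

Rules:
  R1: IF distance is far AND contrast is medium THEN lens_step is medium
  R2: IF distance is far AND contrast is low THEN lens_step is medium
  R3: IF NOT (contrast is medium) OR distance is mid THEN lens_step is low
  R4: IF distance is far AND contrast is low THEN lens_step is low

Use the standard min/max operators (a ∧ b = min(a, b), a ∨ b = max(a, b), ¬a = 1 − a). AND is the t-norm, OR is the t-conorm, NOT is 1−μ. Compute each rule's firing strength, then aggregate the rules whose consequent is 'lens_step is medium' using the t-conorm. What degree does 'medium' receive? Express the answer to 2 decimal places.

0.08

R1: far=0.08, medium=0.13; AND[min(a, b)] → w = 0.08
R2: far=0.08, low=0.25; AND[min(a, b)] → w = 0.08
R3: ¬medium=1−0.13=0.87, mid=0.38; OR[max(a, b)] → w = 0.87
R4: far=0.08, low=0.25; AND[min(a, b)] → w = 0.08
Rules with consequent 'medium': {R1, R2} → strengths 0.08, 0.08
Aggregate via t-conorm [max(a, b)]: 0.08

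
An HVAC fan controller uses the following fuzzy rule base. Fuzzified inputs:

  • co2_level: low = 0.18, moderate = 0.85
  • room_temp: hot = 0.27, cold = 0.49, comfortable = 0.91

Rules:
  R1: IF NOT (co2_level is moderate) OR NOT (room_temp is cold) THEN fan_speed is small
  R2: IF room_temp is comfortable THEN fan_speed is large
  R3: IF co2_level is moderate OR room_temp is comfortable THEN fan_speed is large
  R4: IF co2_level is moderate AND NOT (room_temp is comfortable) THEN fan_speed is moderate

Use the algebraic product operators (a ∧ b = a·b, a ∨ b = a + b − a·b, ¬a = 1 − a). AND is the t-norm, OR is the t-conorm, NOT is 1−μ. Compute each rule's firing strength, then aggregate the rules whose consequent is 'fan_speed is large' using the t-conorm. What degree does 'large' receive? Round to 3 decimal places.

0.999

R1: ¬moderate=1−0.85=0.15, ¬cold=1−0.49=0.51; OR[a + b − a·b] → w = 0.5835
R2: comfortable=0.91 → w = 0.9100
R3: moderate=0.85, comfortable=0.91; OR[a + b − a·b] → w = 0.9865
R4: moderate=0.85, ¬comfortable=1−0.91=0.09; AND[a·b] → w = 0.0765
Rules with consequent 'large': {R2, R3} → strengths 0.9100, 0.9865
Aggregate via t-conorm [a + b − a·b]: 0.9988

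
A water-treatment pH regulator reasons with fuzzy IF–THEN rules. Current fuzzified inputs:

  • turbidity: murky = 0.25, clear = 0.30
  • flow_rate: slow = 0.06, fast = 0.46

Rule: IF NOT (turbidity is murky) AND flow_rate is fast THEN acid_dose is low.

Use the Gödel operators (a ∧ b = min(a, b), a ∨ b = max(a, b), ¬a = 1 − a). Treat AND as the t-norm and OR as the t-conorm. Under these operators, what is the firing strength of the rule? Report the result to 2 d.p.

0.46

firing strength: ¬murky=1−0.25=0.75, fast=0.46; AND[min(a, b)] → w = 0.46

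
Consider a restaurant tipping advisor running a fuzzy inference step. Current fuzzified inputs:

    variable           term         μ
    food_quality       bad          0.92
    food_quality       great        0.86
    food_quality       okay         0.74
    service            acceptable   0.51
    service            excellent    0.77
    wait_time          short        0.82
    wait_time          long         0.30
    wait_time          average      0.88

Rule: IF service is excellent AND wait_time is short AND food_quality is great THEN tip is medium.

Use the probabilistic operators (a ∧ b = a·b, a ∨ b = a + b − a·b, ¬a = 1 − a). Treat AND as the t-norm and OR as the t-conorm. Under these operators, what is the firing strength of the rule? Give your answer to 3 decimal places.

firing strength: excellent=0.77, short=0.82, great=0.86; AND[a·b] → w = 0.5430

0.543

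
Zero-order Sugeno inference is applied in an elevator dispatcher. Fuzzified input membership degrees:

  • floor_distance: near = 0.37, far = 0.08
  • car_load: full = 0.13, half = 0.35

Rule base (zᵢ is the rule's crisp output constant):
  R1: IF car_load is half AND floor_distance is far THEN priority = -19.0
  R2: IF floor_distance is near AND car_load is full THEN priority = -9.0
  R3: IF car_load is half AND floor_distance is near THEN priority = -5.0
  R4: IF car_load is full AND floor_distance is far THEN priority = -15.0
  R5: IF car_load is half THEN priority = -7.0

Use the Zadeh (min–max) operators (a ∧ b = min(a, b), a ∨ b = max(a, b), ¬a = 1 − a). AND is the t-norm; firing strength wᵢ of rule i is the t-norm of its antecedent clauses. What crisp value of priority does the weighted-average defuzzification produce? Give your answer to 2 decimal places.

-8.17

R1 (z=-19.0): half=0.35, far=0.08; AND[min(a, b)] → w = 0.08
R2 (z=-9.0): near=0.37, full=0.13; AND[min(a, b)] → w = 0.13
R3 (z=-5.0): half=0.35, near=0.37; AND[min(a, b)] → w = 0.35
R4 (z=-15.0): full=0.13, far=0.08; AND[min(a, b)] → w = 0.08
R5 (z=-7.0): half=0.35 → w = 0.35
Weighted average = (0.08·-19.0 + 0.13·-9.0 + 0.35·-5.0 + 0.08·-15.0 + 0.35·-7.0) / (0.08 + 0.13 + 0.35 + 0.08 + 0.35)
  = -8.0900 / 0.9900 = -8.17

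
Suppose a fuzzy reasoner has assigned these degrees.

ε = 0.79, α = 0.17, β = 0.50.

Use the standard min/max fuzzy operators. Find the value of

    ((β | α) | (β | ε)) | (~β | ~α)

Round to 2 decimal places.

0.83

β | α = max(a, b) on (0.50, 0.17) = 0.50
β | ε = max(a, b) on (0.50, 0.79) = 0.79
(β | α) | (β | ε) = max(a, b) on (0.50, 0.79) = 0.79
~β = 1 − 0.50 = 0.50
~α = 1 − 0.17 = 0.83
~β | ~α = max(a, b) on (0.50, 0.83) = 0.83
((β | α) | (β | ε)) | (~β | ~α) = max(a, b) on (0.79, 0.83) = 0.83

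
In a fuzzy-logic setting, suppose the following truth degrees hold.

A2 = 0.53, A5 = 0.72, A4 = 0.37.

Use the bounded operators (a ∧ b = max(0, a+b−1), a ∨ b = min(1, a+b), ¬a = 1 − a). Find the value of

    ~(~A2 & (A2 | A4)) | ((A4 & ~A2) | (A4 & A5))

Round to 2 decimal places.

~A2 = 1 − 0.53 = 0.47
A2 | A4 = min(1, a+b) on (0.53, 0.37) = 0.90
~A2 & (A2 | A4) = max(0, a+b−1) on (0.47, 0.90) = 0.37
~(~A2 & (A2 | A4)) = 1 − 0.37 = 0.63
~A2 = 1 − 0.53 = 0.47
A4 & ~A2 = max(0, a+b−1) on (0.37, 0.47) = 0.00
A4 & A5 = max(0, a+b−1) on (0.37, 0.72) = 0.09
(A4 & ~A2) | (A4 & A5) = min(1, a+b) on (0.00, 0.09) = 0.09
~(~A2 & (A2 | A4)) | ((A4 & ~A2) | (A4 & A5)) = min(1, a+b) on (0.63, 0.09) = 0.72

0.72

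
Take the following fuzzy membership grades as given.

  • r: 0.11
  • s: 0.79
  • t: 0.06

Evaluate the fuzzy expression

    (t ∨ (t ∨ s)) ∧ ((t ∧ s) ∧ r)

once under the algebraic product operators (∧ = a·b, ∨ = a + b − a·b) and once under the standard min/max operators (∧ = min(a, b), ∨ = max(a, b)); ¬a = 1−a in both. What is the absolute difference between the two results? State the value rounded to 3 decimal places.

Under algebraic product:
  t ∨ s = a + b − a·b on (0.0600, 0.7900) = 0.8026
  t ∨ (t ∨ s) = a + b − a·b on (0.0600, 0.8026) = 0.8144
  t ∧ s = a·b on (0.0600, 0.7900) = 0.0474
  (t ∧ s) ∧ r = a·b on (0.0474, 0.1100) = 0.0052
  (t ∨ (t ∨ s)) ∧ ((t ∧ s) ∧ r) = a·b on (0.8144, 0.0052) = 0.0042
  → value = 0.0042
Under standard min/max:
  t ∨ s = max(a, b) on (0.06, 0.79) = 0.79
  t ∨ (t ∨ s) = max(a, b) on (0.06, 0.79) = 0.79
  t ∧ s = min(a, b) on (0.06, 0.79) = 0.06
  (t ∧ s) ∧ r = min(a, b) on (0.06, 0.11) = 0.06
  (t ∨ (t ∨ s)) ∧ ((t ∧ s) ∧ r) = min(a, b) on (0.79, 0.06) = 0.06
  → value = 0.0600
|0.0042 − 0.0600| = 0.056

0.056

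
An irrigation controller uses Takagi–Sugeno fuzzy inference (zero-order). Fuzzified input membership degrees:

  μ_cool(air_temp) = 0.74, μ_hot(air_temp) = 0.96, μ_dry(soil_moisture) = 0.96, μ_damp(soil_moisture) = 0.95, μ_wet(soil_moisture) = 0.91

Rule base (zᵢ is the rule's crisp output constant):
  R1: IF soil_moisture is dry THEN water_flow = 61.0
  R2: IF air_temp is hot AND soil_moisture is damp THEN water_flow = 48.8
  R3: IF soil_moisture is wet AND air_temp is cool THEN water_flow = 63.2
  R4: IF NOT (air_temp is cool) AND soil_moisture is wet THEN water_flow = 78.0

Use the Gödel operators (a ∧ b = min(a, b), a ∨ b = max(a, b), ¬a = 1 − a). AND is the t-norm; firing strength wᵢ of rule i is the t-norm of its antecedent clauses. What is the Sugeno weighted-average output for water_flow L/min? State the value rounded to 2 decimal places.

R1 (z=61.0): dry=0.96 → w = 0.96
R2 (z=48.8): hot=0.96, damp=0.95; AND[min(a, b)] → w = 0.95
R3 (z=63.2): wet=0.91, cool=0.74; AND[min(a, b)] → w = 0.74
R4 (z=78.0): ¬cool=1−0.74=0.26, wet=0.91; AND[min(a, b)] → w = 0.26
Weighted average = (0.96·61.0 + 0.95·48.8 + 0.74·63.2 + 0.26·78.0) / (0.96 + 0.95 + 0.74 + 0.26)
  = 171.9680 / 2.9100 = 59.10

59.10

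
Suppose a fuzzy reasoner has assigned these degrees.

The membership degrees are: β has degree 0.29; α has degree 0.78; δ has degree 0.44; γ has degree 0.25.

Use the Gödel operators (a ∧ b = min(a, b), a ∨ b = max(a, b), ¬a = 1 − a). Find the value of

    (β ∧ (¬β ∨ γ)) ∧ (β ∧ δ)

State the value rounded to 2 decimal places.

0.29

¬β = 1 − 0.29 = 0.71
¬β ∨ γ = max(a, b) on (0.71, 0.25) = 0.71
β ∧ (¬β ∨ γ) = min(a, b) on (0.29, 0.71) = 0.29
β ∧ δ = min(a, b) on (0.29, 0.44) = 0.29
(β ∧ (¬β ∨ γ)) ∧ (β ∧ δ) = min(a, b) on (0.29, 0.29) = 0.29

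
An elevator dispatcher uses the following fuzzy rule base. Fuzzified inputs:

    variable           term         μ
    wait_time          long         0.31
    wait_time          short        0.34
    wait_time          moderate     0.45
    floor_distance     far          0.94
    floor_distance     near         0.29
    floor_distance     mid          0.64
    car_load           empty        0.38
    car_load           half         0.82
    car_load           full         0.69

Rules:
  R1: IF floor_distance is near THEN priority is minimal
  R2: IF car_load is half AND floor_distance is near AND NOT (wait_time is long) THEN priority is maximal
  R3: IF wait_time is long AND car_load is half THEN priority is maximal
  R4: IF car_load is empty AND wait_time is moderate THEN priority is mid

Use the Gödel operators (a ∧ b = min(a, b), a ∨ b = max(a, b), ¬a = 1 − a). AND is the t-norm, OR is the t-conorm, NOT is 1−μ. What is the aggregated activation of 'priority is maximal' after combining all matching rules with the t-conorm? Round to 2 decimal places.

R1: near=0.29 → w = 0.29
R2: half=0.82, near=0.29, ¬long=1−0.31=0.69; AND[min(a, b)] → w = 0.29
R3: long=0.31, half=0.82; AND[min(a, b)] → w = 0.31
R4: empty=0.38, moderate=0.45; AND[min(a, b)] → w = 0.38
Rules with consequent 'maximal': {R2, R3} → strengths 0.29, 0.31
Aggregate via t-conorm [max(a, b)]: 0.31

0.31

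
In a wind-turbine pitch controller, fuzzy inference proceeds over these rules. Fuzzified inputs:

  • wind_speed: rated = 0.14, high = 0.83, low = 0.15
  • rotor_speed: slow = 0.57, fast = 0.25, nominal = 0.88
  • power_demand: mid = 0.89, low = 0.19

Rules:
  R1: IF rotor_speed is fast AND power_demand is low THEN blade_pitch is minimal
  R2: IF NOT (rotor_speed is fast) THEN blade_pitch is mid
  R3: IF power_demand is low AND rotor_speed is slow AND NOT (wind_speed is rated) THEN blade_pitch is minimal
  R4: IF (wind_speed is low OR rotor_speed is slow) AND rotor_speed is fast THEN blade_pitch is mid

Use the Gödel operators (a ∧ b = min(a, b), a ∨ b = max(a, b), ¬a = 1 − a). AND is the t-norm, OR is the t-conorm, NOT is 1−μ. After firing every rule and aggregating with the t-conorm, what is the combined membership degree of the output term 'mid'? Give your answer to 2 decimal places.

R1: fast=0.25, low=0.19; AND[min(a, b)] → w = 0.19
R2: ¬fast=1−0.25=0.75 → w = 0.75
R3: low=0.19, slow=0.57, ¬rated=1−0.14=0.86; AND[min(a, b)] → w = 0.19
R4: (low=0.15 OR slow=0.57) = 0.57; AND[min(a, b)] with fast=0.25 → w = 0.25
Rules with consequent 'mid': {R2, R4} → strengths 0.75, 0.25
Aggregate via t-conorm [max(a, b)]: 0.75

0.75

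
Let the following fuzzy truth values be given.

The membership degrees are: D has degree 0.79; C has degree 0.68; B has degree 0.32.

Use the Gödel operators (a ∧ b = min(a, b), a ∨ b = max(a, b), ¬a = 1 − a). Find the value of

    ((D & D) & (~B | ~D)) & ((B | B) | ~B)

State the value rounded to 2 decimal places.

0.68

D & D = min(a, b) on (0.79, 0.79) = 0.79
~B = 1 − 0.32 = 0.68
~D = 1 − 0.79 = 0.21
~B | ~D = max(a, b) on (0.68, 0.21) = 0.68
(D & D) & (~B | ~D) = min(a, b) on (0.79, 0.68) = 0.68
B | B = max(a, b) on (0.32, 0.32) = 0.32
~B = 1 − 0.32 = 0.68
(B | B) | ~B = max(a, b) on (0.32, 0.68) = 0.68
((D & D) & (~B | ~D)) & ((B | B) | ~B) = min(a, b) on (0.68, 0.68) = 0.68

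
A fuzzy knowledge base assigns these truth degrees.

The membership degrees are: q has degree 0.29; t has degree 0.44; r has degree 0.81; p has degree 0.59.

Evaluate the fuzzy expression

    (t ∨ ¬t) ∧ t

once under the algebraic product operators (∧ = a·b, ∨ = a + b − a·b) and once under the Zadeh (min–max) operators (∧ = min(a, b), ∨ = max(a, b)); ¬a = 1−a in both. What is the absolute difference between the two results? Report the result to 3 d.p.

Under algebraic product:
  ¬t = 1 − 0.4400 = 0.5600
  t ∨ ¬t = a + b − a·b on (0.4400, 0.5600) = 0.7536
  (t ∨ ¬t) ∧ t = a·b on (0.7536, 0.4400) = 0.3316
  → value = 0.3316
Under Zadeh (min–max):
  ¬t = 1 − 0.44 = 0.56
  t ∨ ¬t = max(a, b) on (0.44, 0.56) = 0.56
  (t ∨ ¬t) ∧ t = min(a, b) on (0.56, 0.44) = 0.44
  → value = 0.4400
|0.3316 − 0.4400| = 0.108

0.108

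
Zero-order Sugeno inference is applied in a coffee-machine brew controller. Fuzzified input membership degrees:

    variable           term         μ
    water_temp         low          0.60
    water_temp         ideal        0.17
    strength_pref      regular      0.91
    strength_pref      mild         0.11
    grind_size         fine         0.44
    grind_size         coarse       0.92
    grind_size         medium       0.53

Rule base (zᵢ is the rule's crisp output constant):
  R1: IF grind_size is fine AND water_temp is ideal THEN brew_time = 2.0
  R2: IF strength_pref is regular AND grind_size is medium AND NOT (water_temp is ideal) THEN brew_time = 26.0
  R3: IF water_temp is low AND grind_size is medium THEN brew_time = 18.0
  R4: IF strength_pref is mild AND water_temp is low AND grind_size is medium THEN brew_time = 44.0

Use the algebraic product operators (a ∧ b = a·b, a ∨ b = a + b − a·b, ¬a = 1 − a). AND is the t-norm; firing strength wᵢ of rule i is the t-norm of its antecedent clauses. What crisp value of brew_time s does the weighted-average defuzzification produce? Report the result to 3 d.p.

21.520

R1 (z=2.0): fine=0.44, ideal=0.17; AND[a·b] → w = 0.0748
R2 (z=26.0): regular=0.91, medium=0.53, ¬ideal=1−0.17=0.83; AND[a·b] → w = 0.4003
R3 (z=18.0): low=0.60, medium=0.53; AND[a·b] → w = 0.3180
R4 (z=44.0): mild=0.11, low=0.60, medium=0.53; AND[a·b] → w = 0.0350
Weighted average = (0.0748·2.0 + 0.4003·26.0 + 0.3180·18.0 + 0.0350·44.0) / (0.0748 + 0.4003 + 0.3180 + 0.0350)
  = 17.8208 / 0.8281 = 21.520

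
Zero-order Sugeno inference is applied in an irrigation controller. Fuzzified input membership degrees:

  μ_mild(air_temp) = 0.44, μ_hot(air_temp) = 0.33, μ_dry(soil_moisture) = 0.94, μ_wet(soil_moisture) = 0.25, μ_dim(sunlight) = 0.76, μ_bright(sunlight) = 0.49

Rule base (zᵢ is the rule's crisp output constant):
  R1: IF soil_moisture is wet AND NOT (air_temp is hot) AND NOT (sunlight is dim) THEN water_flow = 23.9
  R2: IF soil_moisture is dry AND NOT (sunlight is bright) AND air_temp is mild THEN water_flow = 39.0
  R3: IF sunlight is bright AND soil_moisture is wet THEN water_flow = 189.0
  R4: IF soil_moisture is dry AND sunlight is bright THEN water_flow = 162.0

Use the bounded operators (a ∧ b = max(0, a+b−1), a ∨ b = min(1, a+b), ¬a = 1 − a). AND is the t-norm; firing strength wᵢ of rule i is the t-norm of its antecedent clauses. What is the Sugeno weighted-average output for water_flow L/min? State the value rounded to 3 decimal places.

R1 (z=23.9): wet=0.25, ¬hot=1−0.33=0.67, ¬dim=1−0.76=0.24; AND[max(0, a+b−1)] → w = 0.00
R2 (z=39.0): dry=0.94, ¬bright=1−0.49=0.51, mild=0.44; AND[max(0, a+b−1)] → w = 0.00
R3 (z=189.0): bright=0.49, wet=0.25; AND[max(0, a+b−1)] → w = 0.00
R4 (z=162.0): dry=0.94, bright=0.49; AND[max(0, a+b−1)] → w = 0.43
Weighted average = (0.00·23.9 + 0.00·39.0 + 0.00·189.0 + 0.43·162.0) / (0.00 + 0.00 + 0.00 + 0.43)
  = 69.6600 / 0.4300 = 162.000

162.000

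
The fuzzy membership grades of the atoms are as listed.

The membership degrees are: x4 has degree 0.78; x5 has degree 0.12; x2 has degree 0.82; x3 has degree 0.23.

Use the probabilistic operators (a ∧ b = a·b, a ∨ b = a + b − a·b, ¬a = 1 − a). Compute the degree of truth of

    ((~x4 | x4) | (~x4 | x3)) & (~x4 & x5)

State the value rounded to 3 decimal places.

0.024

~x4 = 1 − 0.7800 = 0.2200
~x4 | x4 = a + b − a·b on (0.2200, 0.7800) = 0.8284
~x4 = 1 − 0.7800 = 0.2200
~x4 | x3 = a + b − a·b on (0.2200, 0.2300) = 0.3994
(~x4 | x4) | (~x4 | x3) = a + b − a·b on (0.8284, 0.3994) = 0.8969
~x4 = 1 − 0.7800 = 0.2200
~x4 & x5 = a·b on (0.2200, 0.1200) = 0.0264
((~x4 | x4) | (~x4 | x3)) & (~x4 & x5) = a·b on (0.8969, 0.0264) = 0.0237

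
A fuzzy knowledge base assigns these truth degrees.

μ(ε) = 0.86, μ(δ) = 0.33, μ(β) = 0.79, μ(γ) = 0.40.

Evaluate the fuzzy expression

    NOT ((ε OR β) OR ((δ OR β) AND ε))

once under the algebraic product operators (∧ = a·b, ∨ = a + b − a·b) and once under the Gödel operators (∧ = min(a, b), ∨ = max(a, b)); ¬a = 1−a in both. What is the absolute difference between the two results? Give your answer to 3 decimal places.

0.132

Under algebraic product:
  ε OR β = a + b − a·b on (0.8600, 0.7900) = 0.9706
  δ OR β = a + b − a·b on (0.3300, 0.7900) = 0.8593
  (δ OR β) AND ε = a·b on (0.8593, 0.8600) = 0.7390
  (ε OR β) OR ((δ OR β) AND ε) = a + b − a·b on (0.9706, 0.7390) = 0.9923
  NOT ((ε OR β) OR ((δ OR β) AND ε)) = 1 − 0.9923 = 0.0077
  → value = 0.0077
Under Gödel:
  ε OR β = max(a, b) on (0.86, 0.79) = 0.86
  δ OR β = max(a, b) on (0.33, 0.79) = 0.79
  (δ OR β) AND ε = min(a, b) on (0.79, 0.86) = 0.79
  (ε OR β) OR ((δ OR β) AND ε) = max(a, b) on (0.86, 0.79) = 0.86
  NOT ((ε OR β) OR ((δ OR β) AND ε)) = 1 − 0.86 = 0.14
  → value = 0.1400
|0.0077 − 0.1400| = 0.132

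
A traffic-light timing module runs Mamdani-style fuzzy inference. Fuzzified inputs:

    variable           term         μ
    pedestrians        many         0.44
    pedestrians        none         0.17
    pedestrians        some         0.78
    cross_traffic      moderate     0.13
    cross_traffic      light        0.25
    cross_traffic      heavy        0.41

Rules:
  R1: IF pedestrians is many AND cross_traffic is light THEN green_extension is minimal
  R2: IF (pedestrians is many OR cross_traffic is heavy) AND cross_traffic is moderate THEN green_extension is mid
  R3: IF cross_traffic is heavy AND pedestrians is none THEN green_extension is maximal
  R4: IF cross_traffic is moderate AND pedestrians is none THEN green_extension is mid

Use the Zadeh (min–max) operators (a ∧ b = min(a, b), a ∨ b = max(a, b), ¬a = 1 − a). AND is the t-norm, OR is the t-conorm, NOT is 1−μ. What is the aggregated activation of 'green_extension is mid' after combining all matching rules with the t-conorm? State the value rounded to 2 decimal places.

0.13

R1: many=0.44, light=0.25; AND[min(a, b)] → w = 0.25
R2: (many=0.44 OR heavy=0.41) = 0.44; AND[min(a, b)] with moderate=0.13 → w = 0.13
R3: heavy=0.41, none=0.17; AND[min(a, b)] → w = 0.17
R4: moderate=0.13, none=0.17; AND[min(a, b)] → w = 0.13
Rules with consequent 'mid': {R2, R4} → strengths 0.13, 0.13
Aggregate via t-conorm [max(a, b)]: 0.13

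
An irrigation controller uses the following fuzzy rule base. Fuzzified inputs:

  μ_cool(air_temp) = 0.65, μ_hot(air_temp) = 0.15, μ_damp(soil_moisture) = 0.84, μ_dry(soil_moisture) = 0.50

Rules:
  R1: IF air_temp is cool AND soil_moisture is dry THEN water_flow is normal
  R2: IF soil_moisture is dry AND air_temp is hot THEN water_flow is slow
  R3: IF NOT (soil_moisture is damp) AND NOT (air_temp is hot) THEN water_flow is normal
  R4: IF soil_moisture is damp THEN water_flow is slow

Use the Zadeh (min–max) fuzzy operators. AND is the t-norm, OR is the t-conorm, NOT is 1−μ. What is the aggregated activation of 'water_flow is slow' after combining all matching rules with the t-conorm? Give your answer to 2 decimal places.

0.84

R1: cool=0.65, dry=0.50; AND[min(a, b)] → w = 0.50
R2: dry=0.50, hot=0.15; AND[min(a, b)] → w = 0.15
R3: ¬damp=1−0.84=0.16, ¬hot=1−0.15=0.85; AND[min(a, b)] → w = 0.16
R4: damp=0.84 → w = 0.84
Rules with consequent 'slow': {R2, R4} → strengths 0.15, 0.84
Aggregate via t-conorm [max(a, b)]: 0.84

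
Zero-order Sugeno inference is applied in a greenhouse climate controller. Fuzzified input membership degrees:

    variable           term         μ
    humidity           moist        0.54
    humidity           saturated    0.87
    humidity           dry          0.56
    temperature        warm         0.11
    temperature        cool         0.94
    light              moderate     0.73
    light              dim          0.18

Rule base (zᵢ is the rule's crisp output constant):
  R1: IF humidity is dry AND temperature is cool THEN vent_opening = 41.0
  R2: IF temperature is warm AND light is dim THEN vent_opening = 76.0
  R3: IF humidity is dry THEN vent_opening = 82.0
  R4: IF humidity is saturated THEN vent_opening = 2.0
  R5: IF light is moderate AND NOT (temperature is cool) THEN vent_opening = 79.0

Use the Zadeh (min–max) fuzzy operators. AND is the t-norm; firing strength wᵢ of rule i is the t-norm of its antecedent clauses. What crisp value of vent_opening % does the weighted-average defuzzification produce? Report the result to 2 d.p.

R1 (z=41.0): dry=0.56, cool=0.94; AND[min(a, b)] → w = 0.56
R2 (z=76.0): warm=0.11, dim=0.18; AND[min(a, b)] → w = 0.11
R3 (z=82.0): dry=0.56 → w = 0.56
R4 (z=2.0): saturated=0.87 → w = 0.87
R5 (z=79.0): moderate=0.73, ¬cool=1−0.94=0.06; AND[min(a, b)] → w = 0.06
Weighted average = (0.56·41.0 + 0.11·76.0 + 0.56·82.0 + 0.87·2.0 + 0.06·79.0) / (0.56 + 0.11 + 0.56 + 0.87 + 0.06)
  = 83.7200 / 2.1600 = 38.76

38.76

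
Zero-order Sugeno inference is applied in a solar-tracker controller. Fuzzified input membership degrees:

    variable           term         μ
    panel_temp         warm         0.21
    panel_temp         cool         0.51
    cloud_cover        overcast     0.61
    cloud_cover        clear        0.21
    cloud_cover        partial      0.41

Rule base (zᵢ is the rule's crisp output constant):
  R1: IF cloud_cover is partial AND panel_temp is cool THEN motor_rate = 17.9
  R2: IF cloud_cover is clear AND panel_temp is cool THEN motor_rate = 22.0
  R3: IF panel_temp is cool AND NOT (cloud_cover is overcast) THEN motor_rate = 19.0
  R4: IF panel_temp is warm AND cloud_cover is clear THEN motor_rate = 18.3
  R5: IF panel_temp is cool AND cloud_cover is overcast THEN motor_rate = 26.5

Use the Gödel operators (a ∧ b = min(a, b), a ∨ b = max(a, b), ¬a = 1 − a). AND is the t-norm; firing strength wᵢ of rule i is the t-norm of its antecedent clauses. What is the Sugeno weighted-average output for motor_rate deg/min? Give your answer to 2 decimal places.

21.23

R1 (z=17.9): partial=0.41, cool=0.51; AND[min(a, b)] → w = 0.41
R2 (z=22.0): clear=0.21, cool=0.51; AND[min(a, b)] → w = 0.21
R3 (z=19.0): cool=0.51, ¬overcast=1−0.61=0.39; AND[min(a, b)] → w = 0.39
R4 (z=18.3): warm=0.21, clear=0.21; AND[min(a, b)] → w = 0.21
R5 (z=26.5): cool=0.51, overcast=0.61; AND[min(a, b)] → w = 0.51
Weighted average = (0.41·17.9 + 0.21·22.0 + 0.39·19.0 + 0.21·18.3 + 0.51·26.5) / (0.41 + 0.21 + 0.39 + 0.21 + 0.51)
  = 36.7270 / 1.7300 = 21.23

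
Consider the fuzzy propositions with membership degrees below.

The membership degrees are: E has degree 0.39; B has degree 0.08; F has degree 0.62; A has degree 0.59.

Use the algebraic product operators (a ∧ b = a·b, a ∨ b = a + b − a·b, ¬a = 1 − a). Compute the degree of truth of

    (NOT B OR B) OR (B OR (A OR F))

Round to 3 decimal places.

NOT B = 1 − 0.0800 = 0.9200
NOT B OR B = a + b − a·b on (0.9200, 0.0800) = 0.9264
A OR F = a + b − a·b on (0.5900, 0.6200) = 0.8442
B OR (A OR F) = a + b − a·b on (0.0800, 0.8442) = 0.8567
(NOT B OR B) OR (B OR (A OR F)) = a + b − a·b on (0.9264, 0.8567) = 0.9895

0.989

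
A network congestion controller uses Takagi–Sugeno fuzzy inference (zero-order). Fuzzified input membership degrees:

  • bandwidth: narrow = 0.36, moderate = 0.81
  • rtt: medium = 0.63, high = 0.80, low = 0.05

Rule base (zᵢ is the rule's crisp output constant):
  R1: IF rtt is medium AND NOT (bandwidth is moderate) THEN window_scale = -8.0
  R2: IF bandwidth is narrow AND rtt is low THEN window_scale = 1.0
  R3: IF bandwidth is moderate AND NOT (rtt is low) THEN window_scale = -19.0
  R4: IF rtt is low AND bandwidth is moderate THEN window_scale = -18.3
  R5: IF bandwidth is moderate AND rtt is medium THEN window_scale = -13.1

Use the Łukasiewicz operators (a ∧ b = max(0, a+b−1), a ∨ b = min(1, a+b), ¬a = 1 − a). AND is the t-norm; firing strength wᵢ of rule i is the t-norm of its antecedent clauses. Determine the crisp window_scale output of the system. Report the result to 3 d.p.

-16.837

R1 (z=-8.0): medium=0.63, ¬moderate=1−0.81=0.19; AND[max(0, a+b−1)] → w = 0.00
R2 (z=1.0): narrow=0.36, low=0.05; AND[max(0, a+b−1)] → w = 0.00
R3 (z=-19.0): moderate=0.81, ¬low=1−0.05=0.95; AND[max(0, a+b−1)] → w = 0.76
R4 (z=-18.3): low=0.05, moderate=0.81; AND[max(0, a+b−1)] → w = 0.00
R5 (z=-13.1): moderate=0.81, medium=0.63; AND[max(0, a+b−1)] → w = 0.44
Weighted average = (0.00·-8.0 + 0.00·1.0 + 0.76·-19.0 + 0.00·-18.3 + 0.44·-13.1) / (0.00 + 0.00 + 0.76 + 0.00 + 0.44)
  = -20.2040 / 1.2000 = -16.837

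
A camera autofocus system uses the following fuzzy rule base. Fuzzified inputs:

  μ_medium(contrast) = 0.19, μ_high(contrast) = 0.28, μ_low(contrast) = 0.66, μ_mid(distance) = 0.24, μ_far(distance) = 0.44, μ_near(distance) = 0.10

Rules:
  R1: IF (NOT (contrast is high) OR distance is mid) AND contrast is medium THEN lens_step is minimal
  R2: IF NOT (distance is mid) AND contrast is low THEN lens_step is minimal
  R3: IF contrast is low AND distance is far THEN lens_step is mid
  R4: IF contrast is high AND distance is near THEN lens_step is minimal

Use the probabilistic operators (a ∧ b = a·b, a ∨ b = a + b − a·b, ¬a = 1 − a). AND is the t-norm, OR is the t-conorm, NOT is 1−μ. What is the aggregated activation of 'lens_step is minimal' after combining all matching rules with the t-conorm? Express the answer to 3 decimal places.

0.588

R1: (¬high=1−0.28=0.72 OR mid=0.24) = 0.7872; AND[a·b] with medium=0.19 → w = 0.1496
R2: ¬mid=1−0.24=0.76, low=0.66; AND[a·b] → w = 0.5016
R3: low=0.66, far=0.44; AND[a·b] → w = 0.2904
R4: high=0.28, near=0.10; AND[a·b] → w = 0.0280
Rules with consequent 'minimal': {R1, R2, R4} → strengths 0.1496, 0.5016, 0.0280
Aggregate via t-conorm [a + b − a·b]: 0.5880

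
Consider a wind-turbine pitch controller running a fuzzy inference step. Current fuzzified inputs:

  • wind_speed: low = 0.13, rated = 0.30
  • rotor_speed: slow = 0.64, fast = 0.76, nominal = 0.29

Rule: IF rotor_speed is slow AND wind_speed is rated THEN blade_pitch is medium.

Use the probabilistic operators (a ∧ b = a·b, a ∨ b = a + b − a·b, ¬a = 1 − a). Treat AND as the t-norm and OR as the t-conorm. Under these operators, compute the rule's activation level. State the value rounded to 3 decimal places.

firing strength: slow=0.64, rated=0.30; AND[a·b] → w = 0.1920

0.192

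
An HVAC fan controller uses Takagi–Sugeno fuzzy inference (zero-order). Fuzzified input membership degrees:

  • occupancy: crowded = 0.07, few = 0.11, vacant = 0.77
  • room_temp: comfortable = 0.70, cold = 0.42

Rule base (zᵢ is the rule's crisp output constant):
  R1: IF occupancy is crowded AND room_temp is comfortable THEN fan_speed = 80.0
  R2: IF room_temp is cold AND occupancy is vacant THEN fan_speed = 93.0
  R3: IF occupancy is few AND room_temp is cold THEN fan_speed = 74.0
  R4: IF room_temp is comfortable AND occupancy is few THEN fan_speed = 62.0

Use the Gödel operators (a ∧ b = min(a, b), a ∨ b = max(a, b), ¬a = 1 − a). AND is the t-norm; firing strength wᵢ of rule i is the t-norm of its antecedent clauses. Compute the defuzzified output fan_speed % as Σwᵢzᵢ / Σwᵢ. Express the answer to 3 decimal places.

83.972

R1 (z=80.0): crowded=0.07, comfortable=0.70; AND[min(a, b)] → w = 0.07
R2 (z=93.0): cold=0.42, vacant=0.77; AND[min(a, b)] → w = 0.42
R3 (z=74.0): few=0.11, cold=0.42; AND[min(a, b)] → w = 0.11
R4 (z=62.0): comfortable=0.70, few=0.11; AND[min(a, b)] → w = 0.11
Weighted average = (0.07·80.0 + 0.42·93.0 + 0.11·74.0 + 0.11·62.0) / (0.07 + 0.42 + 0.11 + 0.11)
  = 59.6200 / 0.7100 = 83.972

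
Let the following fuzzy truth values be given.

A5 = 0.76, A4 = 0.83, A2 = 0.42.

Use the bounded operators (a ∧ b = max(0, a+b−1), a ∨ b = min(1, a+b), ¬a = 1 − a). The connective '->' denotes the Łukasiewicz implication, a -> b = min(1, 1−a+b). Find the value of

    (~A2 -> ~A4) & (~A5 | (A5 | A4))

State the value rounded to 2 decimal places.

~A2 = 1 − 0.42 = 0.58
~A4 = 1 − 0.83 = 0.17
~A2 -> ~A4  [Łukasiewicz: min(1, 1−a+b)] with a=0.58, b=0.17 → 0.59
~A5 = 1 − 0.76 = 0.24
A5 | A4 = min(1, a+b) on (0.76, 0.83) = 1.00
~A5 | (A5 | A4) = min(1, a+b) on (0.24, 1.00) = 1.00
(~A2 -> ~A4) & (~A5 | (A5 | A4)) = max(0, a+b−1) on (0.59, 1.00) = 0.59

0.59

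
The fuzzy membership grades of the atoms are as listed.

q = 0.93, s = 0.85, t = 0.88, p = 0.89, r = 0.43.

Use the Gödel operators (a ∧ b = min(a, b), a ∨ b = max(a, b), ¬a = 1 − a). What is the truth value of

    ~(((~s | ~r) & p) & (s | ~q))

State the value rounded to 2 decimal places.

0.43

~s = 1 − 0.85 = 0.15
~r = 1 − 0.43 = 0.57
~s | ~r = max(a, b) on (0.15, 0.57) = 0.57
(~s | ~r) & p = min(a, b) on (0.57, 0.89) = 0.57
~q = 1 − 0.93 = 0.07
s | ~q = max(a, b) on (0.85, 0.07) = 0.85
((~s | ~r) & p) & (s | ~q) = min(a, b) on (0.57, 0.85) = 0.57
~(((~s | ~r) & p) & (s | ~q)) = 1 − 0.57 = 0.43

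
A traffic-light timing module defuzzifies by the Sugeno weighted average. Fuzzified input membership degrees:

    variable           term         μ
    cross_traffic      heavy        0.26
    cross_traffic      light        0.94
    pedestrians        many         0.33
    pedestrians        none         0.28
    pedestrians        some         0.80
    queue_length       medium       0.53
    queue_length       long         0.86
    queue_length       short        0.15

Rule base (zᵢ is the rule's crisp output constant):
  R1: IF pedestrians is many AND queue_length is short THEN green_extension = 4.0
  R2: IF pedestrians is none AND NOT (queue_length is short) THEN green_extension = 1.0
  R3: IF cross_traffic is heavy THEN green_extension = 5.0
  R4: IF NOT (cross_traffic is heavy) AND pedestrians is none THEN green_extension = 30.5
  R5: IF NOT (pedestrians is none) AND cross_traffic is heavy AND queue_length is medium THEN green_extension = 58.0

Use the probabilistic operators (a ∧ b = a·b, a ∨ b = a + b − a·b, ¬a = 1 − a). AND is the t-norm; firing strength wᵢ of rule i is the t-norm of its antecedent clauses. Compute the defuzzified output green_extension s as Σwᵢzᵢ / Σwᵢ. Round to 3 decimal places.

R1 (z=4.0): many=0.33, short=0.15; AND[a·b] → w = 0.0495
R2 (z=1.0): none=0.28, ¬short=1−0.15=0.85; AND[a·b] → w = 0.2380
R3 (z=5.0): heavy=0.26 → w = 0.2600
R4 (z=30.5): ¬heavy=1−0.26=0.74, none=0.28; AND[a·b] → w = 0.2072
R5 (z=58.0): ¬none=1−0.28=0.72, heavy=0.26, medium=0.53; AND[a·b] → w = 0.0992
Weighted average = (0.0495·4.0 + 0.2380·1.0 + 0.2600·5.0 + 0.2072·30.5 + 0.0992·58.0) / (0.0495 + 0.2380 + 0.2600 + 0.2072 + 0.0992)
  = 13.8101 / 0.8539 = 16.173

16.173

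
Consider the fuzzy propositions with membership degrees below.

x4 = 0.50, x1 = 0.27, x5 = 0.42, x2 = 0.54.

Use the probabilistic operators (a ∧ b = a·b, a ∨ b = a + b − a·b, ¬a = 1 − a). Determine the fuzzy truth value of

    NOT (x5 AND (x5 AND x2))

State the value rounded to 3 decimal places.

x5 AND x2 = a·b on (0.4200, 0.5400) = 0.2268
x5 AND (x5 AND x2) = a·b on (0.4200, 0.2268) = 0.0953
NOT (x5 AND (x5 AND x2)) = 1 − 0.0953 = 0.9047

0.905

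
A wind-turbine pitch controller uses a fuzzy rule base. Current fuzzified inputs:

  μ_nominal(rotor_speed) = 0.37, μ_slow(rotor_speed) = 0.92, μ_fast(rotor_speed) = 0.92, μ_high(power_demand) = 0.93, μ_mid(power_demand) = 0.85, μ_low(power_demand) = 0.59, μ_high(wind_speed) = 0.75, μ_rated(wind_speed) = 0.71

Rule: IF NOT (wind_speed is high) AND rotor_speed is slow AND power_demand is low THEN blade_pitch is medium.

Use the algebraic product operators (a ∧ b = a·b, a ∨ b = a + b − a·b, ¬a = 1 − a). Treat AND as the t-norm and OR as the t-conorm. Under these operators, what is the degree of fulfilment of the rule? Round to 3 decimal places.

0.136

firing strength: ¬high=1−0.75=0.25, slow=0.92, low=0.59; AND[a·b] → w = 0.1357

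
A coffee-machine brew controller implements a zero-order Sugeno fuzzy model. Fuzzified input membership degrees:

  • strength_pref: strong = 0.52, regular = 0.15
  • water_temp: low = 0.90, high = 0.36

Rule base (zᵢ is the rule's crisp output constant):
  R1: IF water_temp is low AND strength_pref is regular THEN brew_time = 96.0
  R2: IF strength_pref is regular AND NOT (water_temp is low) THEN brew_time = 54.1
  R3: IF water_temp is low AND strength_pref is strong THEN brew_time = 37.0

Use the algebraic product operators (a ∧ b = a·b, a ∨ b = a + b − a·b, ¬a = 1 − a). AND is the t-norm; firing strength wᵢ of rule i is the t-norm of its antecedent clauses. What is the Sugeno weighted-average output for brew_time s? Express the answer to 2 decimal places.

R1 (z=96.0): low=0.90, regular=0.15; AND[a·b] → w = 0.1350
R2 (z=54.1): regular=0.15, ¬low=1−0.90=0.10; AND[a·b] → w = 0.0150
R3 (z=37.0): low=0.90, strong=0.52; AND[a·b] → w = 0.4680
Weighted average = (0.1350·96.0 + 0.0150·54.1 + 0.4680·37.0) / (0.1350 + 0.0150 + 0.4680)
  = 31.0875 / 0.6180 = 50.30

50.30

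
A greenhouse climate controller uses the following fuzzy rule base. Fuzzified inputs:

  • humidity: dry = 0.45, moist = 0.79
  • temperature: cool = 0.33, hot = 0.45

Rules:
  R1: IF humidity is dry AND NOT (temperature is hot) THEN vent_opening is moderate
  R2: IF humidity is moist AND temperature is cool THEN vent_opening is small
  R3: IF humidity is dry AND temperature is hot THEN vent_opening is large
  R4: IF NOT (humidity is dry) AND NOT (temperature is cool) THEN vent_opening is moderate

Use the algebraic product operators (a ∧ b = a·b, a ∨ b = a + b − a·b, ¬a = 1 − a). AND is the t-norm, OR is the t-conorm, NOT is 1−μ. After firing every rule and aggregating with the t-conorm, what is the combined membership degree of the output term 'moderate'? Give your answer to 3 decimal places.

R1: dry=0.45, ¬hot=1−0.45=0.55; AND[a·b] → w = 0.2475
R2: moist=0.79, cool=0.33; AND[a·b] → w = 0.2607
R3: dry=0.45, hot=0.45; AND[a·b] → w = 0.2025
R4: ¬dry=1−0.45=0.55, ¬cool=1−0.33=0.67; AND[a·b] → w = 0.3685
Rules with consequent 'moderate': {R1, R4} → strengths 0.2475, 0.3685
Aggregate via t-conorm [a + b − a·b]: 0.5248

0.525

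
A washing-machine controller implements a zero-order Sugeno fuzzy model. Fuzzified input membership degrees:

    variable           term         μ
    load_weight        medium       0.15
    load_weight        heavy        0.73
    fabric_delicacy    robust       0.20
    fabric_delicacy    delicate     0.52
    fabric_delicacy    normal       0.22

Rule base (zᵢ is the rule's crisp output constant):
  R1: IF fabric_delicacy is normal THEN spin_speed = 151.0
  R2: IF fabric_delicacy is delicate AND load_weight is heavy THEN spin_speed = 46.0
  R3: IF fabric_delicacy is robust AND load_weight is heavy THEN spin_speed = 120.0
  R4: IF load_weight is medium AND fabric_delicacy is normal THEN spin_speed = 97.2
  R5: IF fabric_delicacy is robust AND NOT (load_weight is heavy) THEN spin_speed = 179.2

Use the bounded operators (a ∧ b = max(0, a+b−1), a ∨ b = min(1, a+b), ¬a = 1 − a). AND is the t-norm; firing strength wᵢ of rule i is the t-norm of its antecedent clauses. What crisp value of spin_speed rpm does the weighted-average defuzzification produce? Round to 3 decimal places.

95.149

R1 (z=151.0): normal=0.22 → w = 0.22
R2 (z=46.0): delicate=0.52, heavy=0.73; AND[max(0, a+b−1)] → w = 0.25
R3 (z=120.0): robust=0.20, heavy=0.73; AND[max(0, a+b−1)] → w = 0.00
R4 (z=97.2): medium=0.15, normal=0.22; AND[max(0, a+b−1)] → w = 0.00
R5 (z=179.2): robust=0.20, ¬heavy=1−0.73=0.27; AND[max(0, a+b−1)] → w = 0.00
Weighted average = (0.22·151.0 + 0.25·46.0 + 0.00·120.0 + 0.00·97.2 + 0.00·179.2) / (0.22 + 0.25 + 0.00 + 0.00 + 0.00)
  = 44.7200 / 0.4700 = 95.149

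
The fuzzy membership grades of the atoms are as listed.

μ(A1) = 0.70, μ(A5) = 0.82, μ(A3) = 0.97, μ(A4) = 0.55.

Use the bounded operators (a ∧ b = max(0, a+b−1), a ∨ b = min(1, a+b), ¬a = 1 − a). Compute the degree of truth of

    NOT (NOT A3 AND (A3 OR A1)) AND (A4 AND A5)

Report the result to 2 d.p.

0.34

NOT A3 = 1 − 0.97 = 0.03
A3 OR A1 = min(1, a+b) on (0.97, 0.70) = 1.00
NOT A3 AND (A3 OR A1) = max(0, a+b−1) on (0.03, 1.00) = 0.03
NOT (NOT A3 AND (A3 OR A1)) = 1 − 0.03 = 0.97
A4 AND A5 = max(0, a+b−1) on (0.55, 0.82) = 0.37
NOT (NOT A3 AND (A3 OR A1)) AND (A4 AND A5) = max(0, a+b−1) on (0.97, 0.37) = 0.34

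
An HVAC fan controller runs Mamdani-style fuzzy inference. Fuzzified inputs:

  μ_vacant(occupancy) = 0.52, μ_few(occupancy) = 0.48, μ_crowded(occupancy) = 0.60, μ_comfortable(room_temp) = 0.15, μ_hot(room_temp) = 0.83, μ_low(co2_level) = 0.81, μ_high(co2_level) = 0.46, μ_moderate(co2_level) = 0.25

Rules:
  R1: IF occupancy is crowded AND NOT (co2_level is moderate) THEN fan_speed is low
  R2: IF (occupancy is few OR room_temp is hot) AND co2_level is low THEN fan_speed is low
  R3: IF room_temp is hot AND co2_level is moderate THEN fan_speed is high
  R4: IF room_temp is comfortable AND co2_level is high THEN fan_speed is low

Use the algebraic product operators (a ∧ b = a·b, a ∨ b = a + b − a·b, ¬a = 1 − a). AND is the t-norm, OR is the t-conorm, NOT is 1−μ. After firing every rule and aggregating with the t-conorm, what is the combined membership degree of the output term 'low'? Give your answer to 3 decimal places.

0.866

R1: crowded=0.60, ¬moderate=1−0.25=0.75; AND[a·b] → w = 0.4500
R2: (few=0.48 OR hot=0.83) = 0.9116; AND[a·b] with low=0.81 → w = 0.7384
R3: hot=0.83, moderate=0.25; AND[a·b] → w = 0.2075
R4: comfortable=0.15, high=0.46; AND[a·b] → w = 0.0690
Rules with consequent 'low': {R1, R2, R4} → strengths 0.4500, 0.7384, 0.0690
Aggregate via t-conorm [a + b − a·b]: 0.8660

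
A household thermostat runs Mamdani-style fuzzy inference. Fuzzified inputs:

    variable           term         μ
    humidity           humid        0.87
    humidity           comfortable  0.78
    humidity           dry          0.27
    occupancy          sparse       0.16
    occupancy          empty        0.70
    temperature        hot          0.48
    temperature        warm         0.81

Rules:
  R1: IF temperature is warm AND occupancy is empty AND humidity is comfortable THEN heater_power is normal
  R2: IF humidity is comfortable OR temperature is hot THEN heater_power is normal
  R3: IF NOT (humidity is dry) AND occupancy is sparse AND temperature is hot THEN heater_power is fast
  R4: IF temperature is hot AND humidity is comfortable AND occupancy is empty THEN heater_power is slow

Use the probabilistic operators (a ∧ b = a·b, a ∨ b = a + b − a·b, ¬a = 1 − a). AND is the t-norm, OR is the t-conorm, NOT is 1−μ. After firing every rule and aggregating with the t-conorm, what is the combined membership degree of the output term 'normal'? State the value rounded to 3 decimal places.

0.936

R1: warm=0.81, empty=0.70, comfortable=0.78; AND[a·b] → w = 0.4423
R2: comfortable=0.78, hot=0.48; OR[a + b − a·b] → w = 0.8856
R3: ¬dry=1−0.27=0.73, sparse=0.16, hot=0.48; AND[a·b] → w = 0.0561
R4: hot=0.48, comfortable=0.78, empty=0.70; AND[a·b] → w = 0.2621
Rules with consequent 'normal': {R1, R2} → strengths 0.4423, 0.8856
Aggregate via t-conorm [a + b − a·b]: 0.9362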